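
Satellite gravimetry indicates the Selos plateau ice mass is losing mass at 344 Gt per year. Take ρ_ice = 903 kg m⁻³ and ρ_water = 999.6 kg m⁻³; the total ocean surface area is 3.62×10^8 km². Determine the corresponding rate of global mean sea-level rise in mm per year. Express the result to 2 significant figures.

ρ_w = 999.6 kg m⁻³. Annual water volume added = 344 Gt / ρ_w = 3.440×10^14 kg / 999.6 kg m⁻³ = 3.441×10^11 m³.
Δh per year = 3.441×10^11 / 3.62×10^14 = 9.51×10^-4 m = 0.95 mm.

≈ 0.95 mm/yr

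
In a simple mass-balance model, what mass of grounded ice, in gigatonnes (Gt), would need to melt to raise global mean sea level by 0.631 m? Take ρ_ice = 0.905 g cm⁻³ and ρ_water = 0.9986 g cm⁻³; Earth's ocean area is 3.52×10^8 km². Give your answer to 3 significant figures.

Required water volume = Δh × A = 0.631 m × 3.52×10^14 m² = 2.221×10^14 m³.
ρ_w = 0.9986 g cm⁻³ = 998.6 kg m⁻³, so the mass of water = 2.221×10^14 m³ × 998.6 kg m⁻³ = 2.218×10^17 kg = 2.22×10^5 Gt (and the same mass of ice, by conservation).

≈ 2.22×10^5 Gt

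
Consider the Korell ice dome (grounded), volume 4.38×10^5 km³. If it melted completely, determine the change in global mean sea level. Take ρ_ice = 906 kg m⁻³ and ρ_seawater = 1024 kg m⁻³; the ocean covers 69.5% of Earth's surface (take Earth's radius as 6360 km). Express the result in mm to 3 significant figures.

≈ 1100 mm

Korell: 4.38×10^5 km³ × (906/1024) = 3.875×10^5 km³ of water.
Spread over 3.53×10^14 m² of ocean, Δh = 3.875×10^14 / 3.53×10^14 = 1.10 m = 1100 mm.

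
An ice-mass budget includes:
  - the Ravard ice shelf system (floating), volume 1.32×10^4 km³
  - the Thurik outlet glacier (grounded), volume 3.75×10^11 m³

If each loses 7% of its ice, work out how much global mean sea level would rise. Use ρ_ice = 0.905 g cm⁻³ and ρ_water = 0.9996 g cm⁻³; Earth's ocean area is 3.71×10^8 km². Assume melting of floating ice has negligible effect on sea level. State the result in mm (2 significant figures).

The Ravard ice shelf system is floating and already displaces its own weight of water, so its melt adds essentially nothing to sea level.
Thurik: 0.07 × 3.75×10^11 m³ × (905/999.6) = 2.377×10^10 m³ of water.
Total added water ≈ 2.377×10^10 m³ over 3.71×10^14 m² → Δh = 6.41×10^-5 m = 0.064 mm.

≈ 0.064 mm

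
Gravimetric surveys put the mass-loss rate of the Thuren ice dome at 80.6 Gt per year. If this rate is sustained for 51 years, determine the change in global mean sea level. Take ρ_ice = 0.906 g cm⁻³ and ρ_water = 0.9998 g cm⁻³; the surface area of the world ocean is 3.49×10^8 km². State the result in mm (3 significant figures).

Total mass lost = 80.6 Gt/yr × 51 yr = 4111 Gt = 4.111×10^15 kg.
ρ_w = 0.9998 g cm⁻³ = 999.8 kg m⁻³, so water volume = 4.111×10^15 / 999.8 = 4.111×10^12 m³.
Δh = 4.111×10^12 / 3.49×10^14 = 0.0118 m = 11.8 mm.

≈ 11.8 mm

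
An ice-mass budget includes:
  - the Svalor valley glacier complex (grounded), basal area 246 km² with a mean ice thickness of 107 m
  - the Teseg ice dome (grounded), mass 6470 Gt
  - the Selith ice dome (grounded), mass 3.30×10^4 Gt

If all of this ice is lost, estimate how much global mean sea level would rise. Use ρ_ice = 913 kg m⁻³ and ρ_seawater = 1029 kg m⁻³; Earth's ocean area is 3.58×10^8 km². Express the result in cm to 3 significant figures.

Svalor: ice volume = 246 km² × 107 m = 26.32 km³; 26.32 × (913/1029) = 23.35 km³ of water.
Teseg: 6470 Gt = 6.470×10^15 kg; dividing by ρ_w = 1029 kg m⁻³ gives 6.288×10^12 m³ of water.
Selith: 3.30×10^4 Gt = 3.300×10^16 kg; dividing by ρ_w = 1029 kg m⁻³ gives 3.207×10^13 m³ of water.
Total added water ≈ 3.838×10^13 m³ over 3.58×10^14 m² → Δh = 0.107 m = 10.7 cm.

≈ 10.7 cm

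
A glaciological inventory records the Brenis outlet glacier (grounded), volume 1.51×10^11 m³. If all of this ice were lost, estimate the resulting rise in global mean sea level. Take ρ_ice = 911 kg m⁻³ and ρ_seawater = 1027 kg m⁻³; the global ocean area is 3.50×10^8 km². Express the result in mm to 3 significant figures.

Brenis: 1.51×10^11 m³ × (911/1027) = 1.339×10^11 m³ of water.
Spread over 3.50×10^14 m² of ocean, Δh = 1.339×10^11 / 3.50×10^14 = 3.83×10^-4 m = 0.383 mm.

≈ 0.383 mm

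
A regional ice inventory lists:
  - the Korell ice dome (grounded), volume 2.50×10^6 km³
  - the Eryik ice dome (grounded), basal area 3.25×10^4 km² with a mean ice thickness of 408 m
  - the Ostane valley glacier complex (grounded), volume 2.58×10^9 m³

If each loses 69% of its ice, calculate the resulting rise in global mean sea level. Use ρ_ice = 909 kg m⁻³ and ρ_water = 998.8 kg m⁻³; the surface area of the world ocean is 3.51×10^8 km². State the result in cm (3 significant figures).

≈ 450 cm

Korell: 0.69 × 2.50×10^6 km³ × (909/998.8) = 1.570×10^6 km³ of water.
Eryik: ice volume = 3.25×10^4 km² × 408 m = 1.326×10^4 km³; 0.69 × 1.326×10^4 × (909/998.8) = 8327 km³ of water.
Ostane: 0.69 × 2.58×10^9 m³ × (909/998.8) = 1.620×10^9 m³ of water.
Total added water ≈ 1.578×10^15 m³ over 3.51×10^14 m² → Δh = 4.50 m = 450 cm.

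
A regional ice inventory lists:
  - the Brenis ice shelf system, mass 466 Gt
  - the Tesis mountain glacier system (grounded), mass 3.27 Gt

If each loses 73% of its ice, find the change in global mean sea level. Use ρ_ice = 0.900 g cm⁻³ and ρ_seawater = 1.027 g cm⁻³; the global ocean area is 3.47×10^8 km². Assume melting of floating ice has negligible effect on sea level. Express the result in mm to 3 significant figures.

≈ 6.70×10^-3 mm

The Brenis ice shelf system is floating and already displaces its own weight of water, so its melt adds essentially nothing to sea level.
Tesis: 0.73 × 3.27 Gt = 2.387×10^12 kg; dividing by ρ_w = 1.027 g cm⁻³ = 1027 kg m⁻³ gives 2.324×10^9 m³ of water.
Total added water ≈ 2.324×10^9 m³ over 3.47×10^14 m² → Δh = 6.70×10^-6 m = 6.70×10^-3 mm.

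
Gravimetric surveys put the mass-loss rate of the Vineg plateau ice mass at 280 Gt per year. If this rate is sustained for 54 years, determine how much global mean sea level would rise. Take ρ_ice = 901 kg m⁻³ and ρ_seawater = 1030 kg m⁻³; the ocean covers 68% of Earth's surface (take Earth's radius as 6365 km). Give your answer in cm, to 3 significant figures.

≈ 4.24 cm

Total mass lost = 280 Gt/yr × 54 yr = 1.512×10^4 Gt = 1.512×10^16 kg.
ρ_w = 1030 kg m⁻³, so water volume = 1.512×10^16 / 1030 = 1.468×10^13 m³.
Δh = 1.468×10^13 / 3.46×10^14 = 0.0424 m = 4.24 cm.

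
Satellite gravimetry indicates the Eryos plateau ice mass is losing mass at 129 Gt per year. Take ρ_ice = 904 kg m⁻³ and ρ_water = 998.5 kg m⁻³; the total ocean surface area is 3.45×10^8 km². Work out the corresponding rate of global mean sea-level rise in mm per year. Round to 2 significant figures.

ρ_w = 998.5 kg m⁻³. Annual water volume added = 129 Gt / ρ_w = 1.290×10^14 kg / 998.5 kg m⁻³ = 1.292×10^11 m³.
Δh per year = 1.292×10^11 / 3.45×10^14 = 3.74×10^-4 m = 0.37 mm.

≈ 0.37 mm/yr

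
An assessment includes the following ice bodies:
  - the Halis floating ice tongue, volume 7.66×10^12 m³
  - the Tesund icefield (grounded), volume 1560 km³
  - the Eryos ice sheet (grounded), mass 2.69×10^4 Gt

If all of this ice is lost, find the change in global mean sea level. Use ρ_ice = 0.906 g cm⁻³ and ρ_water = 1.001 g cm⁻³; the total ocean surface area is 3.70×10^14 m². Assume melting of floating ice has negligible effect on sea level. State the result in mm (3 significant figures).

The Halis floating ice tongue is floating and already displaces its own weight of water, so its melt adds essentially nothing to sea level.
Tesund: 1560 km³ × (906/1001) = 1412 km³ of water.
Eryos: 2.69×10^4 Gt = 2.690×10^16 kg; dividing by ρ_w = 1.001 g cm⁻³ = 1001 kg m⁻³ gives 2.687×10^13 m³ of water.
Total added water ≈ 2.829×10^13 m³ over 3.70×10^14 m² → Δh = 0.0764 m = 76.4 mm.

≈ 76.4 mm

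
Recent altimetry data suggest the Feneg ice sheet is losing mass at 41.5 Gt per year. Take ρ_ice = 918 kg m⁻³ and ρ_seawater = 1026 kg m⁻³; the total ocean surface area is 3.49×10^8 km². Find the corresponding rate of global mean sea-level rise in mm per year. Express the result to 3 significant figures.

ρ_w = 1026 kg m⁻³. Annual water volume added = 41.5 Gt / ρ_w = 4.150×10^13 kg / 1026 kg m⁻³ = 4.045×10^10 m³.
Δh per year = 4.045×10^10 / 3.49×10^14 = 1.16×10^-4 m = 0.116 mm.

≈ 0.116 mm/yr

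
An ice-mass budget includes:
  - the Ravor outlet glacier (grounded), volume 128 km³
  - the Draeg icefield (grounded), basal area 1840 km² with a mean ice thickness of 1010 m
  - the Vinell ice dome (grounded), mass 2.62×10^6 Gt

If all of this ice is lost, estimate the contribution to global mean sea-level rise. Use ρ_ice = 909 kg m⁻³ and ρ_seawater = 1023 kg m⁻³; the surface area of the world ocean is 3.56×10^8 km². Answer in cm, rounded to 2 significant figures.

≈ 720 cm

Ravor: 128 km³ × (909/1023) = 113.7 km³ of water.
Draeg: ice volume = 1840 km² × 1010 m = 1858 km³; 1858 × (909/1023) = 1651 km³ of water.
Vinell: 2.62×10^6 Gt = 2.620×10^18 kg; dividing by ρ_w = 1023 kg m⁻³ gives 2.561×10^15 m³ of water.
Total added water ≈ 2.563×10^15 m³ over 3.56×10^14 m² → Δh = 7.20 m = 720 cm.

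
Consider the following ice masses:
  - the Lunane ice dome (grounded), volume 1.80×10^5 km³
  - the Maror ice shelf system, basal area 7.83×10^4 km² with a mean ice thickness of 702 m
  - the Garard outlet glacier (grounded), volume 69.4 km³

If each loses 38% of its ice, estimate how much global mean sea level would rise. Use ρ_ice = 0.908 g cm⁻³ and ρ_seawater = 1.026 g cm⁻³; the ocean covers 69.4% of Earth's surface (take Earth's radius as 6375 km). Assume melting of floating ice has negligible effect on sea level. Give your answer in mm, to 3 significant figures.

≈ 171 mm

Lunane: 0.38 × 1.80×10^5 km³ × (908/1026) = 6.053×10^4 km³ of water.
The Maror ice shelf system is floating and already displaces its own weight of water, so its melt adds essentially nothing to sea level.
Garard: 0.38 × 69.4 km³ × (908/1026) = 23.34 km³ of water.
Total added water ≈ 6.056×10^13 m³ over 3.54×10^14 m² → Δh = 0.171 m = 171 mm.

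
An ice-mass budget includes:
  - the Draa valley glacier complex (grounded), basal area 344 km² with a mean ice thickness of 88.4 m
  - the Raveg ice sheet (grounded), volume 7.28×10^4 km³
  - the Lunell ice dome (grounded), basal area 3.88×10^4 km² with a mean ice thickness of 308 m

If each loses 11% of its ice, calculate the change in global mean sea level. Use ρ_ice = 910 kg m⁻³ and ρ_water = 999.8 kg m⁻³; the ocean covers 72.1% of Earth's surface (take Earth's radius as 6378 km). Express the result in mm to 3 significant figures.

≈ 23.0 mm

Draa: ice volume = 344 km² × 88.4 m = 30.41 km³; 0.11 × 30.41 × (910/999.8) = 3.045 km³ of water.
Raveg: 0.11 × 7.28×10^4 km³ × (910/999.8) = 7289 km³ of water.
Lunell: ice volume = 3.88×10^4 km² × 308 m = 1.195×10^4 km³; 0.11 × 1.195×10^4 × (910/999.8) = 1196 km³ of water.
Total added water ≈ 8.488×10^12 m³ over 3.69×10^14 m² → Δh = 0.0230 m = 23.0 mm.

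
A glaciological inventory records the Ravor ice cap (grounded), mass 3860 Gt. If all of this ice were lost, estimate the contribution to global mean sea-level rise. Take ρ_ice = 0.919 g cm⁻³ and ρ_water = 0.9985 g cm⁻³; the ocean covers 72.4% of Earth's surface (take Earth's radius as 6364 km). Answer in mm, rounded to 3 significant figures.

Ravor: 3860 Gt = 3.860×10^15 kg; dividing by ρ_w = 0.9985 g cm⁻³ = 998.5 kg m⁻³ gives 3.866×10^12 m³ of water.
Spread over 3.68×10^14 m² of ocean, Δh = 3.866×10^12 / 3.68×10^14 = 0.0105 m = 10.5 mm.

≈ 10.5 mm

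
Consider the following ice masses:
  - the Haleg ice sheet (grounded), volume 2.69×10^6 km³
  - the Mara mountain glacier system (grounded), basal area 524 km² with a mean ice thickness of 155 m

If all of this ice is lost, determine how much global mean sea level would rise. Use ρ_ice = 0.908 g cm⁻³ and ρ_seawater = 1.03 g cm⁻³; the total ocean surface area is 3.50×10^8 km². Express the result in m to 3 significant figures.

≈ 6.78 m

Haleg: 2.69×10^6 km³ × (908/1030) = 2.371×10^6 km³ of water.
Mara: ice volume = 524 km² × 155 m = 81.22 km³; 81.22 × (908/1030) = 71.60 km³ of water.
Total added water ≈ 2.371×10^15 m³ over 3.50×10^14 m² → Δh = 6.78 m.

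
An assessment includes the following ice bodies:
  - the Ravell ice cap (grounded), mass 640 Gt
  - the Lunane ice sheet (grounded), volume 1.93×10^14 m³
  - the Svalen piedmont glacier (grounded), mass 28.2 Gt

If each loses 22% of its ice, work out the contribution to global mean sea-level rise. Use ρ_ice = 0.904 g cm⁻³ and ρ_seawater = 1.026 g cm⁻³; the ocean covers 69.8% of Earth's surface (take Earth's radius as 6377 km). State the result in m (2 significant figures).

Ravell: 0.22 × 640 Gt = 1.408×10^14 kg; dividing by ρ_w = 1.026 g cm⁻³ = 1026 kg m⁻³ gives 1.372×10^11 m³ of water.
Lunane: 0.22 × 1.93×10^14 m³ × (904/1026) = 3.741×10^13 m³ of water.
Svalen: 0.22 × 28.2 Gt = 6.204×10^12 kg; dividing by ρ_w = 1026 kg m⁻³ gives 6.047×10^9 m³ of water.
Total added water ≈ 3.755×10^13 m³ over 3.57×10^14 m² → Δh = 0.105 m.

≈ 0.11 m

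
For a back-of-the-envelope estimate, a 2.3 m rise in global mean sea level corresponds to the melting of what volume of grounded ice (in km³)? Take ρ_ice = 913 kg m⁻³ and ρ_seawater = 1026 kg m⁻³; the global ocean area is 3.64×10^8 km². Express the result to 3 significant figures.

≈ 9.41×10^5 km³

Required water volume = Δh × A = 2.3 m × 3.64×10^14 m² = 8.372×10^14 m³ = 8.372×10^5 km³.
Ice volume = water volume × ρ_w/ρ_ice = 8.372×10^5 × 1026/913 = 9.41×10^5 km³.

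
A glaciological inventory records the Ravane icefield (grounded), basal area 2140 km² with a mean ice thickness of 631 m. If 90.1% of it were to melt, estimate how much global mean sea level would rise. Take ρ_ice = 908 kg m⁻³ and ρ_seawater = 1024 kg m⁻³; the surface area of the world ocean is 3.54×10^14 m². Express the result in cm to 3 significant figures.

≈ 0.305 cm

Ravane: ice volume = 2140 km² × 631 m = 1350 km³; 0.901 × 1350 × (908/1024) = 1079 km³ of water.
Spread over 3.54×10^14 m² of ocean, Δh = 1.079×10^12 / 3.54×10^14 = 3.05×10^-3 m = 0.305 cm.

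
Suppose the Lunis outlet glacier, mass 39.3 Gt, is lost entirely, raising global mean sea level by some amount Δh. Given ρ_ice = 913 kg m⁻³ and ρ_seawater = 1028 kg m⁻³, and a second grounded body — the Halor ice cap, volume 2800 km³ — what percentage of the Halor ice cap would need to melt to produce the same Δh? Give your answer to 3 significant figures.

Equal sea-level rise means equal mass of meltwater, i.e. equal mass of ice lost.
Ice mass of Lunis: 3.930×10^13 kg; ice mass of Halor: 2.556×10^15 kg.
Fraction required = 3.930×10^13 / 2.556×10^15 = 0.0154 → 1.54 %.

≈ 1.54 %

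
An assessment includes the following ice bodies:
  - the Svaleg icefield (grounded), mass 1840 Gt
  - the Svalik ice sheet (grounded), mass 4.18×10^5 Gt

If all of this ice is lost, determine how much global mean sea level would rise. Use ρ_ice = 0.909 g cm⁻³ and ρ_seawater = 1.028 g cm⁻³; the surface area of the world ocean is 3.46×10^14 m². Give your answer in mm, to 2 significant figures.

≈ 1200 mm

Svaleg: 1840 Gt = 1.840×10^15 kg; dividing by ρ_w = 1.028 g cm⁻³ = 1028 kg m⁻³ gives 1.790×10^12 m³ of water.
Svalik: 4.18×10^5 Gt = 4.180×10^17 kg; dividing by ρ_w = 1028 kg m⁻³ gives 4.066×10^14 m³ of water.
Total added water ≈ 4.084×10^14 m³ over 3.46×10^14 m² → Δh = 1.18 m = 1200 mm.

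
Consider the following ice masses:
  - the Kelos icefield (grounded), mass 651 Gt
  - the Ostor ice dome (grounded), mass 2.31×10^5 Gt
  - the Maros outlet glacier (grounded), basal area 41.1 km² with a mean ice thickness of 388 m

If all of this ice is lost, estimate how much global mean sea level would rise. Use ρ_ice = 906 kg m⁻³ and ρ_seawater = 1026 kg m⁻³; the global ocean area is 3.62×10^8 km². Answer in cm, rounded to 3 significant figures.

Kelos: 651 Gt = 6.510×10^14 kg; dividing by ρ_w = 1026 kg m⁻³ gives 6.345×10^11 m³ of water.
Ostor: 2.31×10^5 Gt = 2.310×10^17 kg; dividing by ρ_w = 1026 kg m⁻³ gives 2.251×10^14 m³ of water.
Maros: ice volume = 41.1 km² × 388 m = 15.95 km³; 15.95 × (906/1026) = 14.08 km³ of water.
Total added water ≈ 2.258×10^14 m³ over 3.62×10^14 m² → Δh = 0.624 m = 62.4 cm.

≈ 62.4 cm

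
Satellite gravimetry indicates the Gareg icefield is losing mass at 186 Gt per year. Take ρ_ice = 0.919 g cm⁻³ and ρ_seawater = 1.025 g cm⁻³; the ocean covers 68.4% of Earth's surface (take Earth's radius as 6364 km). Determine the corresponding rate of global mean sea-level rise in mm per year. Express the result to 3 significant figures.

≈ 0.521 mm/yr

ρ_w = 1.025 g cm⁻³ = 1025 kg m⁻³. Annual water volume added = 186 Gt / ρ_w = 1.860×10^14 kg / 1025 kg m⁻³ = 1.815×10^11 m³.
Δh per year = 1.815×10^11 / 3.48×10^14 = 5.21×10^-4 m = 0.521 mm.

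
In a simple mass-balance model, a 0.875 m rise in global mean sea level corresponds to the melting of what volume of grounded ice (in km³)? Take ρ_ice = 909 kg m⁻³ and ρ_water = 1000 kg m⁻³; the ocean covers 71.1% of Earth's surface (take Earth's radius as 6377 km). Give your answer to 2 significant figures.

Required water volume = Δh × A = 0.875 m × 3.63×10^14 m² = 3.179×10^14 m³ = 3.179×10^5 km³.
Ice volume = water volume × ρ_w/ρ_ice = 3.179×10^5 × 1000/909 = 3.5×10^5 km³.

≈ 3.5×10^5 km³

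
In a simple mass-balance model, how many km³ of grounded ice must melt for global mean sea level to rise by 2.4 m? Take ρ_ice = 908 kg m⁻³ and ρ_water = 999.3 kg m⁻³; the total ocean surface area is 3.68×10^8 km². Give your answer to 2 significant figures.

≈ 9.7×10^5 km³

Required water volume = Δh × A = 2.4 m × 3.68×10^14 m² = 8.832×10^14 m³ = 8.832×10^5 km³.
Ice volume = water volume × ρ_w/ρ_ice = 8.832×10^5 × 999.3/908 = 9.7×10^5 km³.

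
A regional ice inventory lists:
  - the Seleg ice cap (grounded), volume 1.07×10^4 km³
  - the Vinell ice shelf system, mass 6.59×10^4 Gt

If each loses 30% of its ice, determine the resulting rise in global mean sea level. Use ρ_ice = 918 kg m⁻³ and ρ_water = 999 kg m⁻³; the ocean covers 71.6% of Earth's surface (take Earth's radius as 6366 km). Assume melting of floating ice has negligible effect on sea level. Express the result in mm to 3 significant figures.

≈ 8.09 mm

Seleg: 0.3 × 1.07×10^4 km³ × (918/999) = 2950 km³ of water.
The Vinell ice shelf system is floating and already displaces its own weight of water, so its melt adds essentially nothing to sea level.
Total added water ≈ 2.950×10^12 m³ over 3.65×10^14 m² → Δh = 8.09×10^-3 m = 8.09 mm.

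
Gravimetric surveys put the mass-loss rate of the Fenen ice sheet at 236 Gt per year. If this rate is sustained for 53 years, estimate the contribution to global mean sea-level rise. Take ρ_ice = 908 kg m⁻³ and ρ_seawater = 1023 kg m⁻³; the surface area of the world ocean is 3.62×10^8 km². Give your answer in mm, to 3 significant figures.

Total mass lost = 236 Gt/yr × 53 yr = 1.251×10^4 Gt = 1.251×10^16 kg.
ρ_w = 1023 kg m⁻³, so water volume = 1.251×10^16 / 1023 = 1.223×10^13 m³.
Δh = 1.223×10^13 / 3.62×10^14 = 0.0338 m = 33.8 mm.

≈ 33.8 mm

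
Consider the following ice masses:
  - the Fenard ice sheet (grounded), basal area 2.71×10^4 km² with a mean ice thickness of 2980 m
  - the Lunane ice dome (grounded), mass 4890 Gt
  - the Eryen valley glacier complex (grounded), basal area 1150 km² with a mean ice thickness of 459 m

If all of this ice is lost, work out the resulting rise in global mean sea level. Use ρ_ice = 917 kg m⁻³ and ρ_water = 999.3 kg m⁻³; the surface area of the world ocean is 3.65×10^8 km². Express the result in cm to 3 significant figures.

≈ 21.8 cm

Fenard: ice volume = 2.71×10^4 km² × 2980 m = 8.076×10^4 km³; 8.076×10^4 × (917/999.3) = 7.411×10^4 km³ of water.
Lunane: 4890 Gt = 4.890×10^15 kg; dividing by ρ_w = 999.3 kg m⁻³ gives 4.893×10^12 m³ of water.
Eryen: ice volume = 1150 km² × 459 m = 527.9 km³; 527.9 × (917/999.3) = 484.4 km³ of water.
Total added water ≈ 7.948×10^13 m³ over 3.65×10^14 m² → Δh = 0.218 m = 21.8 cm.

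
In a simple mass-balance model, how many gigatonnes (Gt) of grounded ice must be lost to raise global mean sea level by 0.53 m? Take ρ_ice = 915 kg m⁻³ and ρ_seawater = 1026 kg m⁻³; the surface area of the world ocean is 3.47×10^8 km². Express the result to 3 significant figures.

Required water volume = Δh × A = 0.53 m × 3.47×10^14 m² = 1.839×10^14 m³.
ρ_w = 1026 kg m⁻³, so the mass of water = 1.839×10^14 m³ × 1026 kg m⁻³ = 1.887×10^17 kg = 1.89×10^5 Gt (and the same mass of ice, by conservation).

≈ 1.89×10^5 Gt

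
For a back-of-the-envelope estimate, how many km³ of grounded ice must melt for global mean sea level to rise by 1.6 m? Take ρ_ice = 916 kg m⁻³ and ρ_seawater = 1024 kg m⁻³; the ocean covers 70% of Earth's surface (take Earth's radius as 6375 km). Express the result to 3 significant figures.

≈ 6.39×10^5 km³

Required water volume = Δh × A = 1.6 m × 3.57×10^14 m² = 5.720×10^14 m³ = 5.720×10^5 km³.
Ice volume = water volume × ρ_w/ρ_ice = 5.720×10^5 × 1024/916 = 6.39×10^5 km³.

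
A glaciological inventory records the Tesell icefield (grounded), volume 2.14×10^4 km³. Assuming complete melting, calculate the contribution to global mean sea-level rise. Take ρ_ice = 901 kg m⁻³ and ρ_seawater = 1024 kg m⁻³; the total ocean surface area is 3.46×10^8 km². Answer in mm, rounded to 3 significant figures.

Tesell: 2.14×10^4 km³ × (901/1024) = 1.883×10^4 km³ of water.
Spread over 3.46×10^14 m² of ocean, Δh = 1.883×10^13 / 3.46×10^14 = 0.0544 m = 54.4 mm.

≈ 54.4 mm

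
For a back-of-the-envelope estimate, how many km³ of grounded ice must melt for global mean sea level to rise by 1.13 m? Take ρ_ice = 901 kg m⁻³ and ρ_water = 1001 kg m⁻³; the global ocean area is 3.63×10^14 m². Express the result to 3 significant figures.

≈ 4.56×10^5 km³

Required water volume = Δh × A = 1.13 m × 3.63×10^14 m² = 4.102×10^14 m³ = 4.102×10^5 km³.
Ice volume = water volume × ρ_w/ρ_ice = 4.102×10^5 × 1001/901 = 4.56×10^5 km³.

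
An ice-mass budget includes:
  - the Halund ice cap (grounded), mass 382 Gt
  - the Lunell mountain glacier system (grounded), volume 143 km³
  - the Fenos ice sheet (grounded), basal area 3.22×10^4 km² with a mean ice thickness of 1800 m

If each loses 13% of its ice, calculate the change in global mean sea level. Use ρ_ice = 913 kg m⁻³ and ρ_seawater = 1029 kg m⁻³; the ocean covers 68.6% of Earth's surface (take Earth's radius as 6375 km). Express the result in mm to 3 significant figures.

Halund: 0.13 × 382 Gt = 4.966×10^13 kg; dividing by ρ_w = 1029 kg m⁻³ gives 4.826×10^10 m³ of water.
Lunell: 0.13 × 143 km³ × (913/1029) = 16.49 km³ of water.
Fenos: ice volume = 3.22×10^4 km² × 1800 m = 5.796×10^4 km³; 0.13 × 5.796×10^4 × (913/1029) = 6685 km³ of water.
Total added water ≈ 6.750×10^12 m³ over 3.50×10^14 m² → Δh = 0.0193 m = 19.3 mm.

≈ 19.3 mm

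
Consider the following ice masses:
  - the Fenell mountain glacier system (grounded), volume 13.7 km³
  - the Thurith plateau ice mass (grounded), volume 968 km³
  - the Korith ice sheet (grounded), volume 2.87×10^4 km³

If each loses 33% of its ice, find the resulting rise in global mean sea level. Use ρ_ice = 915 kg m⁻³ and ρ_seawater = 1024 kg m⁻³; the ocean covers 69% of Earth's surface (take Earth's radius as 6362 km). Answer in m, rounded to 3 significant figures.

≈ 0.0249 m

Fenell: 0.33 × 13.7 km³ × (915/1024) = 4.040 km³ of water.
Thurith: 0.33 × 968 km³ × (915/1024) = 285.4 km³ of water.
Korith: 0.33 × 2.87×10^4 km³ × (915/1024) = 8463 km³ of water.
Total added water ≈ 8.752×10^12 m³ over 3.51×10^14 m² → Δh = 0.0249 m.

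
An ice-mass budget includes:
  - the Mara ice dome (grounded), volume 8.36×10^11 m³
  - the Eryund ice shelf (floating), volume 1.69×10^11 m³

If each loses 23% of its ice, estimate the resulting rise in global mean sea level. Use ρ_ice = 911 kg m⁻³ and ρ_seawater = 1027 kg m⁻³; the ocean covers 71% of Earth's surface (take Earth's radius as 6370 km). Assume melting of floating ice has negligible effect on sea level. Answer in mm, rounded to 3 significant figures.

≈ 0.471 mm

Mara: 0.23 × 8.36×10^11 m³ × (911/1027) = 1.706×10^11 m³ of water.
The Eryund ice shelf is floating and already displaces its own weight of water, so its melt adds essentially nothing to sea level.
Total added water ≈ 1.706×10^11 m³ over 3.62×10^14 m² → Δh = 4.71×10^-4 m = 0.471 mm.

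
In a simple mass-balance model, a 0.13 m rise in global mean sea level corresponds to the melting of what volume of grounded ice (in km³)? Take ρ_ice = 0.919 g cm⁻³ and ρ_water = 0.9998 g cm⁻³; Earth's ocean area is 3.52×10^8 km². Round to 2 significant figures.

≈ 5.0×10^4 km³

Required water volume = Δh × A = 0.13 m × 3.52×10^14 m² = 4.576×10^13 m³ = 4.576×10^4 km³.
Ice volume = water volume × ρ_w/ρ_ice = 4.576×10^4 × 999.8/919 = 5.0×10^4 km³.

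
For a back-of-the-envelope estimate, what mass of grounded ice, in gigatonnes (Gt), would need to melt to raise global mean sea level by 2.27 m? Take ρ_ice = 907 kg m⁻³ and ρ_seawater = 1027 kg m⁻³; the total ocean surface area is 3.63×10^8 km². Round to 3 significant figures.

≈ 8.46×10^5 Gt

Required water volume = Δh × A = 2.27 m × 3.63×10^14 m² = 8.240×10^14 m³.
ρ_w = 1027 kg m⁻³, so the mass of water = 8.240×10^14 m³ × 1027 kg m⁻³ = 8.463×10^17 kg = 8.46×10^5 Gt (and the same mass of ice, by conservation).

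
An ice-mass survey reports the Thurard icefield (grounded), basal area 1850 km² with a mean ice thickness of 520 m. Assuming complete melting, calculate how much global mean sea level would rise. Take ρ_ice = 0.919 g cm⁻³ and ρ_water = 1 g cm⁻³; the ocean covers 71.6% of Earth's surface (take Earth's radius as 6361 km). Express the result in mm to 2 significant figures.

Thurard: ice volume = 1850 km² × 520 m = 962.0 km³; 962.0 × (919/1000) = 884.1 km³ of water.
Spread over 3.64×10^14 m² of ocean, Δh = 8.841×10^11 / 3.64×10^14 = 2.43×10^-3 m = 2.4 mm.

≈ 2.4 mm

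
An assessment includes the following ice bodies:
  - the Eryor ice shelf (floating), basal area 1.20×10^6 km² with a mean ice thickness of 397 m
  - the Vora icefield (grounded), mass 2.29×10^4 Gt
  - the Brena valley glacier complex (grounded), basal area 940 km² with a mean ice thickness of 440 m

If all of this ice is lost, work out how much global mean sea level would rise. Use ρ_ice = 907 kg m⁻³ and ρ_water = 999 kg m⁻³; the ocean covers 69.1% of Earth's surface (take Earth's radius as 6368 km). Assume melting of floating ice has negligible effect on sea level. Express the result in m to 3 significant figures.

The Eryor ice shelf is floating and already displaces its own weight of water, so its melt adds essentially nothing to sea level.
Vora: 2.29×10^4 Gt = 2.290×10^16 kg; dividing by ρ_w = 999 kg m⁻³ gives 2.292×10^13 m³ of water.
Brena: ice volume = 940 km² × 440 m = 413.6 km³; 413.6 × (907/999) = 375.5 km³ of water.
Total added water ≈ 2.330×10^13 m³ over 3.52×10^14 m² → Δh = 0.0662 m.

≈ 0.0662 m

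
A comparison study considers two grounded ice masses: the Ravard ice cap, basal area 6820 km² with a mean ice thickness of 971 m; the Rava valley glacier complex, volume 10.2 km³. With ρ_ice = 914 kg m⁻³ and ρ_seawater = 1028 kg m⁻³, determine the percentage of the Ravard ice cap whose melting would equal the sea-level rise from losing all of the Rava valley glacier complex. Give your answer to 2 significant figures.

≈ 0.15 %

Equal sea-level rise means equal mass of meltwater, i.e. equal mass of ice lost.
Ice mass of Rava: 9.323×10^12 kg; ice mass of Ravard: 6.053×10^15 kg.
Fraction required = 9.323×10^12 / 6.053×10^15 = 1.54×10^-3 → 0.15 %.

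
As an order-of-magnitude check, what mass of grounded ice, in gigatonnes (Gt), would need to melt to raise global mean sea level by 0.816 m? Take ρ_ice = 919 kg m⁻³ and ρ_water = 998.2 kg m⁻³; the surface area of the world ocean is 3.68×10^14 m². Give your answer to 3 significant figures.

Required water volume = Δh × A = 0.816 m × 3.68×10^14 m² = 3.003×10^14 m³.
ρ_w = 998.2 kg m⁻³, so the mass of water = 3.003×10^14 m³ × 998.2 kg m⁻³ = 2.997×10^17 kg = 3.00×10^5 Gt (and the same mass of ice, by conservation).

≈ 3.00×10^5 Gt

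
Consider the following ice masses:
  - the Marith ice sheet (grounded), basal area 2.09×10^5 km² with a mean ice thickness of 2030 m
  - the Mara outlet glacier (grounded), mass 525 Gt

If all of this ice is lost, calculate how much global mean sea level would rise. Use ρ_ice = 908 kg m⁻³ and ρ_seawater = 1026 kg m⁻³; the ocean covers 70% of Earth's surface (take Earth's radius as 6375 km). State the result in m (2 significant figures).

≈ 1.1 m

Marith: ice volume = 2.09×10^5 km² × 2030 m = 4.243×10^5 km³; 4.243×10^5 × (908/1026) = 3.755×10^5 km³ of water.
Mara: 525 Gt = 5.250×10^14 kg; dividing by ρ_w = 1026 kg m⁻³ gives 5.117×10^11 m³ of water.
Total added water ≈ 3.760×10^14 m³ over 3.57×10^14 m² → Δh = 1.05 m.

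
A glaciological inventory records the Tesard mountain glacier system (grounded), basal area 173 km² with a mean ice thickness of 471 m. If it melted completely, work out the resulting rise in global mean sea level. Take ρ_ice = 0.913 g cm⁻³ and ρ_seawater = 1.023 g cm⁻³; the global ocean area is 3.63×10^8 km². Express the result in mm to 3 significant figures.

Tesard: ice volume = 173 km² × 471 m = 81.48 km³; 81.48 × (913/1023) = 72.72 km³ of water.
Spread over 3.63×10^14 m² of ocean, Δh = 7.272×10^10 / 3.63×10^14 = 2.00×10^-4 m = 0.200 mm.

≈ 0.200 mm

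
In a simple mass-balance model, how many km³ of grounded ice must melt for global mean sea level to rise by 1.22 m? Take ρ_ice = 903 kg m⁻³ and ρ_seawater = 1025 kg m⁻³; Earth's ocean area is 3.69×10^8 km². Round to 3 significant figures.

Required water volume = Δh × A = 1.22 m × 3.69×10^14 m² = 4.502×10^14 m³ = 4.502×10^5 km³.
Ice volume = water volume × ρ_w/ρ_ice = 4.502×10^5 × 1025/903 = 5.11×10^5 km³.

≈ 5.11×10^5 km³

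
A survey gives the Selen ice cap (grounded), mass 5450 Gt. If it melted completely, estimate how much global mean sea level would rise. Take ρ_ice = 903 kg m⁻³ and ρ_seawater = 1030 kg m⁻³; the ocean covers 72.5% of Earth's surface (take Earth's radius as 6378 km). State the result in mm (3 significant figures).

≈ 14.3 mm

Selen: 5450 Gt = 5.450×10^15 kg; dividing by ρ_w = 1030 kg m⁻³ gives 5.291×10^12 m³ of water.
Spread over 3.71×10^14 m² of ocean, Δh = 5.291×10^12 / 3.71×10^14 = 0.0143 m = 14.3 mm.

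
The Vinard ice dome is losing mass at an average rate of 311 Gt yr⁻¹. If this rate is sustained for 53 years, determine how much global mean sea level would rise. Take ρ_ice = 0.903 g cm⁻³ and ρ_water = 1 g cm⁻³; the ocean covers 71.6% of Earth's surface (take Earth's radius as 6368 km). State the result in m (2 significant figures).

Total mass lost = 311 Gt/yr × 53 yr = 1.648×10^4 Gt = 1.648×10^16 kg.
ρ_w = 1 g cm⁻³ = 1000 kg m⁻³, so water volume = 1.648×10^16 / 1000 = 1.648×10^13 m³.
Δh = 1.648×10^13 / 3.65×10^14 = 0.0452 m.

≈ 0.045 m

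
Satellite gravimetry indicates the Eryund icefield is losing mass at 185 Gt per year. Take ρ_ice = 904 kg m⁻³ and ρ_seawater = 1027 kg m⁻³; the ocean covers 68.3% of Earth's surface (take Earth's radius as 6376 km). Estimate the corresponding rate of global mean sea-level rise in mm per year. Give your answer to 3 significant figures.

ρ_w = 1027 kg m⁻³. Annual water volume added = 185 Gt / ρ_w = 1.850×10^14 kg / 1027 kg m⁻³ = 1.801×10^11 m³.
Δh per year = 1.801×10^11 / 3.49×10^14 = 5.16×10^-4 m = 0.516 mm.

≈ 0.516 mm/yr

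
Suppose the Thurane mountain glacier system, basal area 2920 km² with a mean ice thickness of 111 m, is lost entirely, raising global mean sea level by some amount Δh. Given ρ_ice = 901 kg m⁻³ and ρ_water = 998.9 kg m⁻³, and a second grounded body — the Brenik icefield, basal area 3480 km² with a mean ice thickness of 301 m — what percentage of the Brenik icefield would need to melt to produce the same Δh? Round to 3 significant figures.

≈ 30.9 %

Equal sea-level rise means equal mass of meltwater, i.e. equal mass of ice lost.
Ice mass of Thurane: 2.920×10^14 kg; ice mass of Brenik: 9.438×10^14 kg.
Fraction required = 2.920×10^14 / 9.438×10^14 = 0.309 → 30.9 %.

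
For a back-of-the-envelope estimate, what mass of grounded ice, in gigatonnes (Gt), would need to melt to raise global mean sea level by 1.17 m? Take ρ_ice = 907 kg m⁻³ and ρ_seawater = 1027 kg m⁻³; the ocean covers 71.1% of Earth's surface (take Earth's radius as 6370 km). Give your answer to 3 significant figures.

≈ 4.36×10^5 Gt

Required water volume = Δh × A = 1.17 m × 3.63×10^14 m² = 4.242×10^14 m³.
ρ_w = 1027 kg m⁻³, so the mass of water = 4.242×10^14 m³ × 1027 kg m⁻³ = 4.356×10^17 kg = 4.36×10^5 Gt (and the same mass of ice, by conservation).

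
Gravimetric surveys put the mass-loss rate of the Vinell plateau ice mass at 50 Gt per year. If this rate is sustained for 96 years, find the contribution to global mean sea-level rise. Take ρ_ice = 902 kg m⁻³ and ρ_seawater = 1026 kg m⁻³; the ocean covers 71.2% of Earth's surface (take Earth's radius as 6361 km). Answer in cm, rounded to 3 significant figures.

≈ 1.29 cm

Total mass lost = 50 Gt/yr × 96 yr = 4800 Gt = 4.800×10^15 kg.
ρ_w = 1026 kg m⁻³, so water volume = 4.800×10^15 / 1026 = 4.678×10^12 m³.
Δh = 4.678×10^12 / 3.62×10^14 = 0.0129 m = 1.29 cm.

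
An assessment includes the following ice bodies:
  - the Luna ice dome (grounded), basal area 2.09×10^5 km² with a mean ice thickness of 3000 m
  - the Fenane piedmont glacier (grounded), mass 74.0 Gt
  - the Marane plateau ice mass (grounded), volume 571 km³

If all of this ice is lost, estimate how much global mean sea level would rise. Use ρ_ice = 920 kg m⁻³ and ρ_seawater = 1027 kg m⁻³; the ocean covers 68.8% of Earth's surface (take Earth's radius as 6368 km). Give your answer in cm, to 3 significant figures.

Luna: ice volume = 2.09×10^5 km² × 3000 m = 6.270×10^5 km³; 6.270×10^5 × (920/1027) = 5.617×10^5 km³ of water.
Fenane: 74.0 Gt = 7.400×10^13 kg; dividing by ρ_w = 1027 kg m⁻³ gives 7.205×10^10 m³ of water.
Marane: 571 km³ × (920/1027) = 511.5 km³ of water.
Total added water ≈ 5.623×10^14 m³ over 3.51×10^14 m² → Δh = 1.60 m = 160 cm.

≈ 160 cm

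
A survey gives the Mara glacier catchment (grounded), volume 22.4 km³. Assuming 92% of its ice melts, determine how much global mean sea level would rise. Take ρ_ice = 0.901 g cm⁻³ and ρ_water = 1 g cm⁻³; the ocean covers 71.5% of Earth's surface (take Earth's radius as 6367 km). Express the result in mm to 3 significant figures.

Mara: 0.92 × 22.4 km³ × (901/1000) = 18.57 km³ of water.
Spread over 3.64×10^14 m² of ocean, Δh = 1.857×10^10 / 3.64×10^14 = 5.10×10^-5 m = 0.0510 mm.

≈ 0.0510 mm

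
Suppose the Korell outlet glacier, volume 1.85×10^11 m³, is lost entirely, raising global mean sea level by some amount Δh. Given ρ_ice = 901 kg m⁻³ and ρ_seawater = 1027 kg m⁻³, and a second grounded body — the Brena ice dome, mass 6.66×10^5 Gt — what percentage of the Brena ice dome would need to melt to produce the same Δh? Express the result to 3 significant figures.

Equal sea-level rise means equal mass of meltwater, i.e. equal mass of ice lost.
Ice mass of Korell: 1.667×10^14 kg; ice mass of Brena: 6.660×10^17 kg.
Fraction required = 1.667×10^14 / 6.660×10^17 = 2.50×10^-4 → 0.0250 %.

≈ 0.0250 %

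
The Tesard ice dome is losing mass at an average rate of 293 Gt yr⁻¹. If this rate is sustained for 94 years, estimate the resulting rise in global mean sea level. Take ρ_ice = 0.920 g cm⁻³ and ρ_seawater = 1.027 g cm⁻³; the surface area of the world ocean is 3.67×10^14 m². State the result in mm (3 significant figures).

≈ 73.1 mm

Total mass lost = 293 Gt/yr × 94 yr = 2.754×10^4 Gt = 2.754×10^16 kg.
ρ_w = 1.027 g cm⁻³ = 1027 kg m⁻³, so water volume = 2.754×10^16 / 1027 = 2.682×10^13 m³.
Δh = 2.682×10^13 / 3.67×10^14 = 0.0731 m = 73.1 mm.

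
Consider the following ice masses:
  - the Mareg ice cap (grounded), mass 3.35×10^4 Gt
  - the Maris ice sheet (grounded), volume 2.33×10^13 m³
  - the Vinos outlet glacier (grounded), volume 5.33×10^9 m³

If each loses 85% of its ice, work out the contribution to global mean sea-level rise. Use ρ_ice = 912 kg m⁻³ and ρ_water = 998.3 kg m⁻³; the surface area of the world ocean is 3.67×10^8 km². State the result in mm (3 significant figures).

≈ 127 mm

Mareg: 0.85 × 3.35×10^4 Gt = 2.848×10^16 kg; dividing by ρ_w = 998.3 kg m⁻³ gives 2.852×10^13 m³ of water.
Maris: 0.85 × 2.33×10^13 m³ × (912/998.3) = 1.809×10^13 m³ of water.
Vinos: 0.85 × 5.33×10^9 m³ × (912/998.3) = 4.139×10^9 m³ of water.
Total added water ≈ 4.662×10^13 m³ over 3.67×10^14 m² → Δh = 0.127 m = 127 mm.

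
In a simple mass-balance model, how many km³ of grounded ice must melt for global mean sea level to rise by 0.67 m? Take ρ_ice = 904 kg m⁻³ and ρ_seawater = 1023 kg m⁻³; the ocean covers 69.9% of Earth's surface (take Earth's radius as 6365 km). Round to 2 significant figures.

Required water volume = Δh × A = 0.67 m × 3.56×10^14 m² = 2.384×10^14 m³ = 2.384×10^5 km³.
Ice volume = water volume × ρ_w/ρ_ice = 2.384×10^5 × 1023/904 = 2.7×10^5 km³.

≈ 2.7×10^5 km³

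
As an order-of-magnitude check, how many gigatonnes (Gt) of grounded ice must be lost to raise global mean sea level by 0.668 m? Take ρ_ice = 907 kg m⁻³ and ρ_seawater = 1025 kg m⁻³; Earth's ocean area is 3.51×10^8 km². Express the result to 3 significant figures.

≈ 2.40×10^5 Gt

Required water volume = Δh × A = 0.668 m × 3.51×10^14 m² = 2.345×10^14 m³.
ρ_w = 1025 kg m⁻³, so the mass of water = 2.345×10^14 m³ × 1025 kg m⁻³ = 2.403×10^17 kg = 2.40×10^5 Gt (and the same mass of ice, by conservation).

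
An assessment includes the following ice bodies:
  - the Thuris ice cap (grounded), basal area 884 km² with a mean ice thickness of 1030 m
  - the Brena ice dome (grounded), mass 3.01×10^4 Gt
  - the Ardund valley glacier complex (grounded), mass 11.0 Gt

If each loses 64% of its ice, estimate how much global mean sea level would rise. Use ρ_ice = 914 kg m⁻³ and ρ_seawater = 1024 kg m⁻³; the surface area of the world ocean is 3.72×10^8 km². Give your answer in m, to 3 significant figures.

≈ 0.0520 m

Thuris: ice volume = 884 km² × 1030 m = 910.5 km³; 0.64 × 910.5 × (914/1024) = 520.1 km³ of water.
Brena: 0.64 × 3.01×10^4 Gt = 1.926×10^16 kg; dividing by ρ_w = 1024 kg m⁻³ gives 1.881×10^13 m³ of water.
Ardund: 0.64 × 11.0 Gt = 7.040×10^12 kg; dividing by ρ_w = 1024 kg m⁻³ gives 6.875×10^9 m³ of water.
Total added water ≈ 1.934×10^13 m³ over 3.72×10^14 m² → Δh = 0.0520 m.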